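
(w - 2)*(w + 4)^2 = w^3 + 6*w^2 - 32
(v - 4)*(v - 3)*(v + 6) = v^3 - v^2 - 30*v + 72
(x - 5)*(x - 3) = x^2 - 8*x + 15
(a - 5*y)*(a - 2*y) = a^2 - 7*a*y + 10*y^2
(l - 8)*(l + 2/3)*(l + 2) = l^3 - 16*l^2/3 - 20*l - 32/3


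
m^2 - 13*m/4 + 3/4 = (m - 3)*(m - 1/4)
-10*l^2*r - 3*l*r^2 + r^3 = r*(-5*l + r)*(2*l + r)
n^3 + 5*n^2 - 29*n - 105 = (n - 5)*(n + 3)*(n + 7)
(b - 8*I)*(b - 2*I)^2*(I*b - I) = I*b^4 + 12*b^3 - I*b^3 - 12*b^2 - 36*I*b^2 - 32*b + 36*I*b + 32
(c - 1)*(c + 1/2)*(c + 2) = c^3 + 3*c^2/2 - 3*c/2 - 1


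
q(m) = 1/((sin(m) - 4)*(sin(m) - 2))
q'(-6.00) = 0.13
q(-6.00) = 0.16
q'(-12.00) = 0.16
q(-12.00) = 0.20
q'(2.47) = -0.17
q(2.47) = 0.21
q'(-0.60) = 0.04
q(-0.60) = 0.09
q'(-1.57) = 0.00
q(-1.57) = 0.07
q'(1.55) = 0.01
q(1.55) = 0.33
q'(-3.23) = -0.10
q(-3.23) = 0.13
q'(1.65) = -0.03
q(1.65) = 0.33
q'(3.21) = -0.09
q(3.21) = 0.12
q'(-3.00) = -0.08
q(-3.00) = 0.11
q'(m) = -cos(m)/((sin(m) - 4)*(sin(m) - 2)^2) - cos(m)/((sin(m) - 4)^2*(sin(m) - 2)) = 2*(3 - sin(m))*cos(m)/((sin(m) - 4)^2*(sin(m) - 2)^2)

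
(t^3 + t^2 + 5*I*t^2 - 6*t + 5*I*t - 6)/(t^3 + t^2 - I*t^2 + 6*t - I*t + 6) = (t + 3*I)/(t - 3*I)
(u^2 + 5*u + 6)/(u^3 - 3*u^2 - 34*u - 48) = 1/(u - 8)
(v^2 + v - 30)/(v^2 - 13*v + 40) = (v + 6)/(v - 8)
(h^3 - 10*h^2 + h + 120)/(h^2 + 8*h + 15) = (h^2 - 13*h + 40)/(h + 5)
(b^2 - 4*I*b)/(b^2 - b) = (b - 4*I)/(b - 1)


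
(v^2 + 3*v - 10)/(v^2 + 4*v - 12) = (v + 5)/(v + 6)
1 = 1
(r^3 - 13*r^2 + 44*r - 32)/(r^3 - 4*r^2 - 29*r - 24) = (r^2 - 5*r + 4)/(r^2 + 4*r + 3)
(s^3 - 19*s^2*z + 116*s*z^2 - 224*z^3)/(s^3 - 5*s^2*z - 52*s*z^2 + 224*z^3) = (s - 7*z)/(s + 7*z)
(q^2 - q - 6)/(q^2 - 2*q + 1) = (q^2 - q - 6)/(q^2 - 2*q + 1)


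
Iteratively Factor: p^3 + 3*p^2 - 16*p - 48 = (p + 3)*(p^2 - 16) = (p - 4)*(p + 3)*(p + 4)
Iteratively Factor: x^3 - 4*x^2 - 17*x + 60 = (x - 3)*(x^2 - x - 20) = (x - 5)*(x - 3)*(x + 4)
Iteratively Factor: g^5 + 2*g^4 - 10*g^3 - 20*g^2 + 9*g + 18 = (g - 3)*(g^4 + 5*g^3 + 5*g^2 - 5*g - 6) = (g - 3)*(g - 1)*(g^3 + 6*g^2 + 11*g + 6) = (g - 3)*(g - 1)*(g + 3)*(g^2 + 3*g + 2) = (g - 3)*(g - 1)*(g + 1)*(g + 3)*(g + 2)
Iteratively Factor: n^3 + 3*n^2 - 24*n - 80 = (n - 5)*(n^2 + 8*n + 16) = (n - 5)*(n + 4)*(n + 4)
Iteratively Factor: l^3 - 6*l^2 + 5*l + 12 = (l - 4)*(l^2 - 2*l - 3) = (l - 4)*(l - 3)*(l + 1)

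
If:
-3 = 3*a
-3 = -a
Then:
No Solution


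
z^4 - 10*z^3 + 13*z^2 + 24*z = z*(z - 8)*(z - 3)*(z + 1)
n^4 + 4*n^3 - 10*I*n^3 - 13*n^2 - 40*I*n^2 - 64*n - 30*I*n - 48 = (n + 1)*(n + 3)*(n - 8*I)*(n - 2*I)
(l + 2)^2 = l^2 + 4*l + 4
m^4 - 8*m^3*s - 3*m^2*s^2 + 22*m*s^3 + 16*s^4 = (m - 8*s)*(m - 2*s)*(m + s)^2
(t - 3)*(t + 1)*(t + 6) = t^3 + 4*t^2 - 15*t - 18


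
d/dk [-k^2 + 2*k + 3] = 2 - 2*k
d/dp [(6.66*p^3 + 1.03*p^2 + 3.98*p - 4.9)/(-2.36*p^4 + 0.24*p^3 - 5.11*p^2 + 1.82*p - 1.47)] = (15.7176*p^6 + 4.8616*p^5 - 6.1014*p^4 - 23.924*p^3 - 3.63019999999999*p^2 - 53.1062*p + 3.0674)/(5.5696*p^8 - 1.1328*p^7 + 24.1768*p^6 - 11.0432*p^5 + 33.9241*p^4 - 19.306*p^3 + 18.3358*p^2 - 5.3508*p + 2.1609)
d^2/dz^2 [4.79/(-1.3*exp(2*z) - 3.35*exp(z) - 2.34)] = (-4.79*(2.6*exp(z) + 3.35)*(5.2*exp(z) + 6.7)*exp(z) + (24.908*exp(z) + 16.0465)*(1.3*exp(2*z) + 3.35*exp(z) + 2.34))*exp(z)/(1.3*exp(2*z) + 3.35*exp(z) + 2.34)^3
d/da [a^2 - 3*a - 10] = 2*a - 3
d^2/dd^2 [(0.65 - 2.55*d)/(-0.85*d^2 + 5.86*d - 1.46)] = ((30.991 - 13.005*d)*(0.85*d^2 - 5.86*d + 1.46) + (1.7*d - 5.86)*(2.55*d - 0.65)*(3.4*d - 11.72))/(0.85*d^2 - 5.86*d + 1.46)^3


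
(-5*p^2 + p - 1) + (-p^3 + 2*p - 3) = -p^3 - 5*p^2 + 3*p - 4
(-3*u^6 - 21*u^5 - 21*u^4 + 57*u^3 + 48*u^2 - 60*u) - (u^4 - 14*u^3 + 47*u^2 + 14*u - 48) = -3*u^6 - 21*u^5 - 22*u^4 + 71*u^3 + u^2 - 74*u + 48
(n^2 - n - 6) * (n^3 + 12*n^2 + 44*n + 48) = n^5 + 11*n^4 + 26*n^3 - 68*n^2 - 312*n - 288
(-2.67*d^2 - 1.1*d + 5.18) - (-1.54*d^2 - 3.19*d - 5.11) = -1.13*d^2 + 2.09*d + 10.29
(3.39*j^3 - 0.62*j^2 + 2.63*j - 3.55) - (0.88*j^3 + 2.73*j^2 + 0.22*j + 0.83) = 2.51*j^3 - 3.35*j^2 + 2.41*j - 4.38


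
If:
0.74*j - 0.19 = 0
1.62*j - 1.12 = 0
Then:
No Solution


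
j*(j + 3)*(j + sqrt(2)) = j^3 + sqrt(2)*j^2 + 3*j^2 + 3*sqrt(2)*j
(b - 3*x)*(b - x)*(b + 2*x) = b^3 - 2*b^2*x - 5*b*x^2 + 6*x^3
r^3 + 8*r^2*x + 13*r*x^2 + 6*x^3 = (r + x)^2*(r + 6*x)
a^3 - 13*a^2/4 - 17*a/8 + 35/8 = (a - 7/2)*(a - 1)*(a + 5/4)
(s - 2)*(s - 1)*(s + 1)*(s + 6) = s^4 + 4*s^3 - 13*s^2 - 4*s + 12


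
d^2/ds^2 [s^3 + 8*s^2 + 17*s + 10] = 6*s + 16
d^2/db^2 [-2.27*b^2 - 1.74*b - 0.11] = -4.54000000000000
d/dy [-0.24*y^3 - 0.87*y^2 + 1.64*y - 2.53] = -0.72*y^2 - 1.74*y + 1.64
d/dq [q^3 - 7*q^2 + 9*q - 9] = 3*q^2 - 14*q + 9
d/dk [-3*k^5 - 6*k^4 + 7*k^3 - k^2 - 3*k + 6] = -15*k^4 - 24*k^3 + 21*k^2 - 2*k - 3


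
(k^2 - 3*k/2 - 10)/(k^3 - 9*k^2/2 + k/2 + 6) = (2*k + 5)/(2*k^2 - k - 3)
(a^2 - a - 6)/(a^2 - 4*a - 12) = (a - 3)/(a - 6)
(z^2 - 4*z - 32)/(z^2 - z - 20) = (z - 8)/(z - 5)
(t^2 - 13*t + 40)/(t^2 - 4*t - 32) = (t - 5)/(t + 4)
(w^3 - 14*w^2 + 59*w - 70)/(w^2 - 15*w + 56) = (w^2 - 7*w + 10)/(w - 8)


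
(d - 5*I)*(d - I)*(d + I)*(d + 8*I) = d^4 + 3*I*d^3 + 41*d^2 + 3*I*d + 40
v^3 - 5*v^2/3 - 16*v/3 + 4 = (v - 3)*(v - 2/3)*(v + 2)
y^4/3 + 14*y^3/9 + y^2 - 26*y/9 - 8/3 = (y/3 + 1)*(y - 4/3)*(y + 1)*(y + 2)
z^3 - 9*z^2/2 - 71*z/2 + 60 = (z - 8)*(z - 3/2)*(z + 5)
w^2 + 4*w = w*(w + 4)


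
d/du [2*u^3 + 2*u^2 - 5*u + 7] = 6*u^2 + 4*u - 5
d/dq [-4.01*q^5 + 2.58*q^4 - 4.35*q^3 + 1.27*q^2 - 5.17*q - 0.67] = -20.05*q^4 + 10.32*q^3 - 13.05*q^2 + 2.54*q - 5.17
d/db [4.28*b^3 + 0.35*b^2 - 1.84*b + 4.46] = 12.84*b^2 + 0.7*b - 1.84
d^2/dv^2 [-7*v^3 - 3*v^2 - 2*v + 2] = -42*v - 6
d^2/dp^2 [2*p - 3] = 0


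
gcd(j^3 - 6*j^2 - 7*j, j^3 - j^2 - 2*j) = j^2 + j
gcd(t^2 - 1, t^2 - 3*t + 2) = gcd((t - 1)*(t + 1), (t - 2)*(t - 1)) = t - 1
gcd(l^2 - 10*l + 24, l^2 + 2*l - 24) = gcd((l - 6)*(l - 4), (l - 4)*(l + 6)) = l - 4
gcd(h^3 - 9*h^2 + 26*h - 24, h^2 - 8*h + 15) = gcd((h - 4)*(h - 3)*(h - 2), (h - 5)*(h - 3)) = h - 3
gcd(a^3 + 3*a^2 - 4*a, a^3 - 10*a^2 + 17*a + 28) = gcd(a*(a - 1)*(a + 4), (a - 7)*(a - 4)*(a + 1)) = 1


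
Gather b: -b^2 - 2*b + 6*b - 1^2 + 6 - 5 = -b^2 + 4*b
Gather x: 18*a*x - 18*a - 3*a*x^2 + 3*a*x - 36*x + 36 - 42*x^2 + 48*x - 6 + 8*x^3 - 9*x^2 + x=-18*a + 8*x^3 + x^2*(-3*a - 51) + x*(21*a + 13) + 30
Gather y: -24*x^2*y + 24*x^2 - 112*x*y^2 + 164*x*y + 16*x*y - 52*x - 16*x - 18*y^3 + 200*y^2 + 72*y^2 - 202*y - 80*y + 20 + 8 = 24*x^2 - 68*x - 18*y^3 + y^2*(272 - 112*x) + y*(-24*x^2 + 180*x - 282) + 28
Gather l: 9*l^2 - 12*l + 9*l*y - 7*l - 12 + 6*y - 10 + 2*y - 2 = 9*l^2 + l*(9*y - 19) + 8*y - 24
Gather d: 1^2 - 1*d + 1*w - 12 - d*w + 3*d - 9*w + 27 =d*(2 - w) - 8*w + 16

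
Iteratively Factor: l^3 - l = (l)*(l^2 - 1) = l*(l - 1)*(l + 1)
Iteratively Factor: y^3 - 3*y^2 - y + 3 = (y + 1)*(y^2 - 4*y + 3) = (y - 3)*(y + 1)*(y - 1)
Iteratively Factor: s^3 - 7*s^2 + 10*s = (s - 2)*(s^2 - 5*s) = (s - 5)*(s - 2)*(s)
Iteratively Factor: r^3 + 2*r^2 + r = (r)*(r^2 + 2*r + 1) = r*(r + 1)*(r + 1)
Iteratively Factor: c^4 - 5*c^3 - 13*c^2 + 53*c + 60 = (c - 5)*(c^3 - 13*c - 12) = (c - 5)*(c - 4)*(c^2 + 4*c + 3) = (c - 5)*(c - 4)*(c + 1)*(c + 3)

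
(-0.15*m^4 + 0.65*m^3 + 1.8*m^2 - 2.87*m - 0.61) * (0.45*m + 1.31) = -0.0675*m^5 + 0.096*m^4 + 1.6615*m^3 + 1.0665*m^2 - 4.0342*m - 0.7991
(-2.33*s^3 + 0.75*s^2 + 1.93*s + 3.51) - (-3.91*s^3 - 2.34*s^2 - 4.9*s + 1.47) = 1.58*s^3 + 3.09*s^2 + 6.83*s + 2.04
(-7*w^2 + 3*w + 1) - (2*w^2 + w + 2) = -9*w^2 + 2*w - 1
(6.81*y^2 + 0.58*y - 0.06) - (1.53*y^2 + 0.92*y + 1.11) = 5.28*y^2 - 0.34*y - 1.17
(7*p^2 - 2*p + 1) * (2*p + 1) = 14*p^3 + 3*p^2 + 1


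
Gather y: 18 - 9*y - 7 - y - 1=10 - 10*y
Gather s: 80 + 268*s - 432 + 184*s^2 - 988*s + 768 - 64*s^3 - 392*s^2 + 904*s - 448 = -64*s^3 - 208*s^2 + 184*s - 32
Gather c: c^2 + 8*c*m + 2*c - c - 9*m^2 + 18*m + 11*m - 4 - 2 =c^2 + c*(8*m + 1) - 9*m^2 + 29*m - 6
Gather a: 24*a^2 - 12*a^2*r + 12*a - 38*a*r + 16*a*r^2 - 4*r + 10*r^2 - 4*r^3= a^2*(24 - 12*r) + a*(16*r^2 - 38*r + 12) - 4*r^3 + 10*r^2 - 4*r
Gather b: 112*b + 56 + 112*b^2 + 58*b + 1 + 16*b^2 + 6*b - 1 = 128*b^2 + 176*b + 56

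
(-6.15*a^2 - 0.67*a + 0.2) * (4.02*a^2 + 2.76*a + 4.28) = -24.723*a^4 - 19.6674*a^3 - 27.3672*a^2 - 2.3156*a + 0.856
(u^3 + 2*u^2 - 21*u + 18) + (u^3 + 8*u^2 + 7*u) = 2*u^3 + 10*u^2 - 14*u + 18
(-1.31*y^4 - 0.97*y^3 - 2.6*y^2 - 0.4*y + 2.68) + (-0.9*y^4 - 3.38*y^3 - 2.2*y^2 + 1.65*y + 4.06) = -2.21*y^4 - 4.35*y^3 - 4.8*y^2 + 1.25*y + 6.74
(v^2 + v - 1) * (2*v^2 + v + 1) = 2*v^4 + 3*v^3 - 1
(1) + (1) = 2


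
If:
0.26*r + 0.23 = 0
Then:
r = -0.88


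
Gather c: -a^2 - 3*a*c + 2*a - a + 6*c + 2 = -a^2 + a + c*(6 - 3*a) + 2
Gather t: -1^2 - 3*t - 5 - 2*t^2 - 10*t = -2*t^2 - 13*t - 6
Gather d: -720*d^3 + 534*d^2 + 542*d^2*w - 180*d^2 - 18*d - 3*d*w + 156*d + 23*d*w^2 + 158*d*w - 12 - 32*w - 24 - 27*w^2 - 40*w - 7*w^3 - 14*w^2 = -720*d^3 + d^2*(542*w + 354) + d*(23*w^2 + 155*w + 138) - 7*w^3 - 41*w^2 - 72*w - 36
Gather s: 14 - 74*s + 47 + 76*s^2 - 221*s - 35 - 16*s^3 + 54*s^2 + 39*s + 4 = -16*s^3 + 130*s^2 - 256*s + 30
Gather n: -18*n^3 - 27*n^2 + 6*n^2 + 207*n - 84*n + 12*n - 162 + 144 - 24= -18*n^3 - 21*n^2 + 135*n - 42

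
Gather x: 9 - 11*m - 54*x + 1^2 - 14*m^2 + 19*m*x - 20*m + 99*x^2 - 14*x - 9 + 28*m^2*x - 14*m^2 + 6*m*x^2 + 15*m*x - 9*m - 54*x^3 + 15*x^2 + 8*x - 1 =-28*m^2 - 40*m - 54*x^3 + x^2*(6*m + 114) + x*(28*m^2 + 34*m - 60)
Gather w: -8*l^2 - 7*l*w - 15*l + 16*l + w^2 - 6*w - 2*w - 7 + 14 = -8*l^2 + l + w^2 + w*(-7*l - 8) + 7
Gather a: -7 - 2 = -9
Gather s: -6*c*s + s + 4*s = s*(5 - 6*c)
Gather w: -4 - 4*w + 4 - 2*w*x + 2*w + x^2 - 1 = w*(-2*x - 2) + x^2 - 1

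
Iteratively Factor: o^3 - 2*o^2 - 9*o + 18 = (o - 2)*(o^2 - 9) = (o - 2)*(o + 3)*(o - 3)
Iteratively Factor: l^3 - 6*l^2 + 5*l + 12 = (l + 1)*(l^2 - 7*l + 12) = (l - 4)*(l + 1)*(l - 3)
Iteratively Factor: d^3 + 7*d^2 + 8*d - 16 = (d - 1)*(d^2 + 8*d + 16) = (d - 1)*(d + 4)*(d + 4)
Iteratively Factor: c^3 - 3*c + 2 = (c + 2)*(c^2 - 2*c + 1) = (c - 1)*(c + 2)*(c - 1)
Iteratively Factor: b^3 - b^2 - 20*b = (b - 5)*(b^2 + 4*b) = b*(b - 5)*(b + 4)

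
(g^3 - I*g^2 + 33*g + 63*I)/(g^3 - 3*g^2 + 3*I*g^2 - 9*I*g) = (g^2 - 4*I*g + 21)/(g*(g - 3))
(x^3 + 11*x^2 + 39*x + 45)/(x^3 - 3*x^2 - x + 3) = (x^3 + 11*x^2 + 39*x + 45)/(x^3 - 3*x^2 - x + 3)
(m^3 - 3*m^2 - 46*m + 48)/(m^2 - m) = m - 2 - 48/m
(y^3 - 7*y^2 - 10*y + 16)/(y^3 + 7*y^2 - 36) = (y^3 - 7*y^2 - 10*y + 16)/(y^3 + 7*y^2 - 36)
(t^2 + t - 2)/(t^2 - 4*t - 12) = (t - 1)/(t - 6)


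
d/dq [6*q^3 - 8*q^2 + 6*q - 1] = 18*q^2 - 16*q + 6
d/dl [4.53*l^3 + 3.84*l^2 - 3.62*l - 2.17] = 13.59*l^2 + 7.68*l - 3.62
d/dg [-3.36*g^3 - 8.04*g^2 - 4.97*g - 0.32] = -10.08*g^2 - 16.08*g - 4.97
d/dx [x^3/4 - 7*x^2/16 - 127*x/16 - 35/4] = 3*x^2/4 - 7*x/8 - 127/16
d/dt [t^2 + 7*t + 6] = 2*t + 7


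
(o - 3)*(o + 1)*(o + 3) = o^3 + o^2 - 9*o - 9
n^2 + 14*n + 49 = (n + 7)^2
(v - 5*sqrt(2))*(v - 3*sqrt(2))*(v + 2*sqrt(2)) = v^3 - 6*sqrt(2)*v^2 - 2*v + 60*sqrt(2)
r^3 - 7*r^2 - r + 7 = (r - 7)*(r - 1)*(r + 1)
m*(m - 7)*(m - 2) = m^3 - 9*m^2 + 14*m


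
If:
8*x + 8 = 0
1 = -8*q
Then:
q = -1/8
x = -1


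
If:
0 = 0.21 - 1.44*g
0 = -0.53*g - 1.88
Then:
No Solution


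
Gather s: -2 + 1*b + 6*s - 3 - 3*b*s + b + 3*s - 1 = 2*b + s*(9 - 3*b) - 6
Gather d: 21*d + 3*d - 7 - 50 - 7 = 24*d - 64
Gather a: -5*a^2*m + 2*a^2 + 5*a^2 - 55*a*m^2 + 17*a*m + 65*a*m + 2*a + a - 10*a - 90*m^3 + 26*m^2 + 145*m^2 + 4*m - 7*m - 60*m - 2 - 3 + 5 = a^2*(7 - 5*m) + a*(-55*m^2 + 82*m - 7) - 90*m^3 + 171*m^2 - 63*m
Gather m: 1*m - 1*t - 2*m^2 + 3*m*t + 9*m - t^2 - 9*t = -2*m^2 + m*(3*t + 10) - t^2 - 10*t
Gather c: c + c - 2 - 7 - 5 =2*c - 14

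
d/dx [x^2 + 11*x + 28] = 2*x + 11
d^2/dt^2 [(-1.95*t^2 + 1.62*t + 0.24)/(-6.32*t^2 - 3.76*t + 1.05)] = (1.13686837721616e-13*t^4 - 222.089856*t^3 + 20.124144*t^2 - 98.720928*t - 18.463098)/(252.435968*t^6 + 450.550272*t^5 + 142.230336*t^4 - 96.550784*t^3 - 23.63004*t^2 + 12.4362*t - 1.157625)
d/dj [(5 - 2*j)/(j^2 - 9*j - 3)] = (2*j^2 - 10*j + 51)/(j^4 - 18*j^3 + 75*j^2 + 54*j + 9)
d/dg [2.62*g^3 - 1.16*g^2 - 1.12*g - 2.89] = 7.86*g^2 - 2.32*g - 1.12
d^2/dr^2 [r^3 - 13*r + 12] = 6*r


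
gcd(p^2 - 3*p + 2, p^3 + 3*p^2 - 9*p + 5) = p - 1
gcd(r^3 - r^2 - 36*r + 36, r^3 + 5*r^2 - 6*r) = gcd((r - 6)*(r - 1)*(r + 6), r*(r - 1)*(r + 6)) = r^2 + 5*r - 6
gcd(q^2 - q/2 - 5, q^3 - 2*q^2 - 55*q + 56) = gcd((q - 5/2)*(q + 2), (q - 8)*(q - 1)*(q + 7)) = 1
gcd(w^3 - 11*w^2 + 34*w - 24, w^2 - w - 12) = w - 4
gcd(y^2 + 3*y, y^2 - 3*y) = y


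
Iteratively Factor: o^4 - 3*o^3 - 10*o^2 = (o - 5)*(o^3 + 2*o^2) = (o - 5)*(o + 2)*(o^2) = o*(o - 5)*(o + 2)*(o)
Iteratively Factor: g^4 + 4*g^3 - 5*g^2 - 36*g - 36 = (g + 2)*(g^3 + 2*g^2 - 9*g - 18) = (g + 2)*(g + 3)*(g^2 - g - 6) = (g - 3)*(g + 2)*(g + 3)*(g + 2)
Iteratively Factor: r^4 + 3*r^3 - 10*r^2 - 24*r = (r + 2)*(r^3 + r^2 - 12*r) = (r + 2)*(r + 4)*(r^2 - 3*r) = (r - 3)*(r + 2)*(r + 4)*(r)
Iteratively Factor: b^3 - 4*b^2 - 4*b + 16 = (b - 4)*(b^2 - 4) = (b - 4)*(b + 2)*(b - 2)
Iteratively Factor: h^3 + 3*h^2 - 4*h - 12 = (h + 2)*(h^2 + h - 6) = (h + 2)*(h + 3)*(h - 2)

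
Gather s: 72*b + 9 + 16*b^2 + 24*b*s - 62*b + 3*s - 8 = 16*b^2 + 10*b + s*(24*b + 3) + 1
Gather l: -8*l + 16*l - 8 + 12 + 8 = 8*l + 12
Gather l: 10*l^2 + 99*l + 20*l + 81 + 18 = 10*l^2 + 119*l + 99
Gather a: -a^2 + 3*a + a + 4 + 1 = -a^2 + 4*a + 5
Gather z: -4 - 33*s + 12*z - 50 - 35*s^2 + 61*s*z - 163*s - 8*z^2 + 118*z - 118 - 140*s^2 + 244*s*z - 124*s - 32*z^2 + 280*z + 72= -175*s^2 - 320*s - 40*z^2 + z*(305*s + 410) - 100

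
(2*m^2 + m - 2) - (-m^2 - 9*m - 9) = 3*m^2 + 10*m + 7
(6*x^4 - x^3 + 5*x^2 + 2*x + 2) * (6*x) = 36*x^5 - 6*x^4 + 30*x^3 + 12*x^2 + 12*x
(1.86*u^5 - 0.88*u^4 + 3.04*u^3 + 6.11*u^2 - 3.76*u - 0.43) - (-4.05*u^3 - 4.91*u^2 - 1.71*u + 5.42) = 1.86*u^5 - 0.88*u^4 + 7.09*u^3 + 11.02*u^2 - 2.05*u - 5.85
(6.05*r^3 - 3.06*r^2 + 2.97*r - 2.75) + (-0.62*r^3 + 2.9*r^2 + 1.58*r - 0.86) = 5.43*r^3 - 0.16*r^2 + 4.55*r - 3.61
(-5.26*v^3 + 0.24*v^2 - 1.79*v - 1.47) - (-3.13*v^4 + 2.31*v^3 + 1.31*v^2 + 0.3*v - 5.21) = 3.13*v^4 - 7.57*v^3 - 1.07*v^2 - 2.09*v + 3.74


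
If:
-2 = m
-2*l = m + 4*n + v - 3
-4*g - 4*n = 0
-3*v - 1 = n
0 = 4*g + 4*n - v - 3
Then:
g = -8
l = -12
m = -2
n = 8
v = -3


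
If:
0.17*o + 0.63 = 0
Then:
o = -3.71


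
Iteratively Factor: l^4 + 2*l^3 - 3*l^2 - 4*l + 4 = (l + 2)*(l^3 - 3*l + 2) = (l - 1)*(l + 2)*(l^2 + l - 2) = (l - 1)^2*(l + 2)*(l + 2)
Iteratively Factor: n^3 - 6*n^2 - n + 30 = (n - 5)*(n^2 - n - 6) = (n - 5)*(n + 2)*(n - 3)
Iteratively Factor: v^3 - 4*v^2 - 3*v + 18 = (v - 3)*(v^2 - v - 6) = (v - 3)*(v + 2)*(v - 3)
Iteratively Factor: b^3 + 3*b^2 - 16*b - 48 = (b + 3)*(b^2 - 16) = (b + 3)*(b + 4)*(b - 4)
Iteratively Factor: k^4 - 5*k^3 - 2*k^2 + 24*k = (k + 2)*(k^3 - 7*k^2 + 12*k) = (k - 4)*(k + 2)*(k^2 - 3*k) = k*(k - 4)*(k + 2)*(k - 3)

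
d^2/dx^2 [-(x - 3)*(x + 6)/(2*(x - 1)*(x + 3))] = (-x^3 + 45*x^2 + 81*x + 99)/(x^6 + 6*x^5 + 3*x^4 - 28*x^3 - 9*x^2 + 54*x - 27)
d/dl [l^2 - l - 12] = 2*l - 1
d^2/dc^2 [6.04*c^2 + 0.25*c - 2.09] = 12.0800000000000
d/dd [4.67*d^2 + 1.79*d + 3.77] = 9.34*d + 1.79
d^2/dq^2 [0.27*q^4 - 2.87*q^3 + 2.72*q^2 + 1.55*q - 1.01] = 3.24*q^2 - 17.22*q + 5.44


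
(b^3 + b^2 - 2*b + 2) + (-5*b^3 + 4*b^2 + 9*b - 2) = -4*b^3 + 5*b^2 + 7*b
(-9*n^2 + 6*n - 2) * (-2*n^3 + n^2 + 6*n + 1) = 18*n^5 - 21*n^4 - 44*n^3 + 25*n^2 - 6*n - 2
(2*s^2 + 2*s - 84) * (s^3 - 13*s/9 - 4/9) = 2*s^5 + 2*s^4 - 782*s^3/9 - 34*s^2/9 + 1084*s/9 + 112/3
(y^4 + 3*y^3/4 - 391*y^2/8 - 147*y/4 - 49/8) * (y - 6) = y^5 - 21*y^4/4 - 427*y^3/8 + 513*y^2/2 + 1715*y/8 + 147/4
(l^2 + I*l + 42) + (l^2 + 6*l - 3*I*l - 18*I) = 2*l^2 + 6*l - 2*I*l + 42 - 18*I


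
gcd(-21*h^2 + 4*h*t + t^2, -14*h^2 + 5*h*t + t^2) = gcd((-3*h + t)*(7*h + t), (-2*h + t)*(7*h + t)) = 7*h + t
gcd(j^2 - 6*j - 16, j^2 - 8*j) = j - 8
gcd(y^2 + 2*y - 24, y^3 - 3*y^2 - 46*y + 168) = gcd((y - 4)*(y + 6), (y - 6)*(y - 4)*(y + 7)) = y - 4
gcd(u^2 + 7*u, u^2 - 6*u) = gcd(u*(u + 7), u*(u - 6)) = u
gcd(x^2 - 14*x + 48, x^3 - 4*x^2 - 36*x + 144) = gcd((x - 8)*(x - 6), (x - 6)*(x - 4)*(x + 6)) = x - 6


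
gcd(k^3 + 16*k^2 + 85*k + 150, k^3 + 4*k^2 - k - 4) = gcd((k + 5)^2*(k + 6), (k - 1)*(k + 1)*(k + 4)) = 1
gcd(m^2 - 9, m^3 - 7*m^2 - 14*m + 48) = m + 3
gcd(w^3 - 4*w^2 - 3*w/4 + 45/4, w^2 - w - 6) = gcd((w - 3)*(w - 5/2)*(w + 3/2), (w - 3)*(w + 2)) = w - 3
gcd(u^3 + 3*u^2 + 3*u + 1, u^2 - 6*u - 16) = 1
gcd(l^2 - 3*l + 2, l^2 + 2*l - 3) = l - 1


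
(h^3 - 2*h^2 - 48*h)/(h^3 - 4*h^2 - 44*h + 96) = h/(h - 2)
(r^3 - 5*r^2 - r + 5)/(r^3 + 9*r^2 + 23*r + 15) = (r^2 - 6*r + 5)/(r^2 + 8*r + 15)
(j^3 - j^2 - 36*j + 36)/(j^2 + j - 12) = (j^3 - j^2 - 36*j + 36)/(j^2 + j - 12)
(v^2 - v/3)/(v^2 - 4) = v*(3*v - 1)/(3*(v^2 - 4))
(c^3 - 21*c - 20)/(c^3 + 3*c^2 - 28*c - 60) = (c^2 + 5*c + 4)/(c^2 + 8*c + 12)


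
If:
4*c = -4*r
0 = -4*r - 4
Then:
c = 1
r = -1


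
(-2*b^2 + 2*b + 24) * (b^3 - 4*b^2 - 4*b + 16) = -2*b^5 + 10*b^4 + 24*b^3 - 136*b^2 - 64*b + 384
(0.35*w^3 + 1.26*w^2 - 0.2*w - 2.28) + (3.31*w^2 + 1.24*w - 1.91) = 0.35*w^3 + 4.57*w^2 + 1.04*w - 4.19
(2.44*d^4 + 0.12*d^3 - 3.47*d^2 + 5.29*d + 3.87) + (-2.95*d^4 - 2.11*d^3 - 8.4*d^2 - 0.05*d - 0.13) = -0.51*d^4 - 1.99*d^3 - 11.87*d^2 + 5.24*d + 3.74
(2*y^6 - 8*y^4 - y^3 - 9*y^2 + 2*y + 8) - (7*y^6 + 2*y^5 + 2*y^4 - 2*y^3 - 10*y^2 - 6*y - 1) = -5*y^6 - 2*y^5 - 10*y^4 + y^3 + y^2 + 8*y + 9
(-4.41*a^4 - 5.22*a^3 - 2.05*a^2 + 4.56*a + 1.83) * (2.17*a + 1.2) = -9.5697*a^5 - 16.6194*a^4 - 10.7125*a^3 + 7.4352*a^2 + 9.4431*a + 2.196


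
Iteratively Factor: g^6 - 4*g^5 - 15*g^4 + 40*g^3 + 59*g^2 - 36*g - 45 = (g - 5)*(g^5 + g^4 - 10*g^3 - 10*g^2 + 9*g + 9) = (g - 5)*(g + 3)*(g^4 - 2*g^3 - 4*g^2 + 2*g + 3) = (g - 5)*(g + 1)*(g + 3)*(g^3 - 3*g^2 - g + 3) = (g - 5)*(g - 3)*(g + 1)*(g + 3)*(g^2 - 1) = (g - 5)*(g - 3)*(g - 1)*(g + 1)*(g + 3)*(g + 1)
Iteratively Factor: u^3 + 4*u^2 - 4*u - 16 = (u + 4)*(u^2 - 4) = (u + 2)*(u + 4)*(u - 2)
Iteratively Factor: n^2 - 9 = (n - 3)*(n + 3)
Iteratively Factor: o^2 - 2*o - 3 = (o + 1)*(o - 3)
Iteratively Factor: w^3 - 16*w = (w)*(w^2 - 16) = w*(w - 4)*(w + 4)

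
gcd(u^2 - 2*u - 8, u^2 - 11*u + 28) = u - 4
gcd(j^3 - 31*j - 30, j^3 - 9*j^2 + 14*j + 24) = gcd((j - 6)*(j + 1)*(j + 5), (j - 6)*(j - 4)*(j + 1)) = j^2 - 5*j - 6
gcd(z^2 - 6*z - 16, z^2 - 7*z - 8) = z - 8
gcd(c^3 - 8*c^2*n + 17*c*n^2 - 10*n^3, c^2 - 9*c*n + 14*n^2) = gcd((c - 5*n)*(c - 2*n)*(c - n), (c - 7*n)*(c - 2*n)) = c - 2*n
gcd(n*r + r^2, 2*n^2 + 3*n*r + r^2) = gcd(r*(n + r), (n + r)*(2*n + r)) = n + r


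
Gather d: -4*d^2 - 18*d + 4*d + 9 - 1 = -4*d^2 - 14*d + 8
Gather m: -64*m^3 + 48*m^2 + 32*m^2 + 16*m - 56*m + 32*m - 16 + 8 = -64*m^3 + 80*m^2 - 8*m - 8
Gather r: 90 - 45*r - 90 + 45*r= 0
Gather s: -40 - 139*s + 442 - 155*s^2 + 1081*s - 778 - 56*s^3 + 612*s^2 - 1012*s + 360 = -56*s^3 + 457*s^2 - 70*s - 16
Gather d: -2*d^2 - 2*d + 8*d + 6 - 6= -2*d^2 + 6*d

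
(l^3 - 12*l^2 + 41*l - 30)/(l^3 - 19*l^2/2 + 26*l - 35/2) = 2*(l - 6)/(2*l - 7)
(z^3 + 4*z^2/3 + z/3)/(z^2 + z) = z + 1/3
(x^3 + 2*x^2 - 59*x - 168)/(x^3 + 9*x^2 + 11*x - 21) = (x - 8)/(x - 1)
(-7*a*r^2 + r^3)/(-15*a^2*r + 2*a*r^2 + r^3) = r*(-7*a + r)/(-15*a^2 + 2*a*r + r^2)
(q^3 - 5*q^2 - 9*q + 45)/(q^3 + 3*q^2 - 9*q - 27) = (q - 5)/(q + 3)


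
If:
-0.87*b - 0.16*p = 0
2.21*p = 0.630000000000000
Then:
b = -0.05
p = 0.29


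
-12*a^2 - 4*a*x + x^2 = (-6*a + x)*(2*a + x)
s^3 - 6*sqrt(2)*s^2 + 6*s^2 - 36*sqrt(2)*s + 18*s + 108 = (s + 6)*(s - 3*sqrt(2))^2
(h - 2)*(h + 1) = h^2 - h - 2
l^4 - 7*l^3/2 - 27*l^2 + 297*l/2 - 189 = (l - 7/2)*(l - 3)^2*(l + 6)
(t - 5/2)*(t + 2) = t^2 - t/2 - 5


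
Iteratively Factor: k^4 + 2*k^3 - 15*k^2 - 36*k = (k + 3)*(k^3 - k^2 - 12*k) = k*(k + 3)*(k^2 - k - 12) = k*(k - 4)*(k + 3)*(k + 3)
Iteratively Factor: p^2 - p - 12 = (p - 4)*(p + 3)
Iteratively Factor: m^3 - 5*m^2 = (m)*(m^2 - 5*m) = m^2*(m - 5)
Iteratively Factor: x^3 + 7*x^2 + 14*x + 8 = (x + 1)*(x^2 + 6*x + 8) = (x + 1)*(x + 2)*(x + 4)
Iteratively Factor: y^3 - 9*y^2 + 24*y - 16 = (y - 4)*(y^2 - 5*y + 4) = (y - 4)*(y - 1)*(y - 4)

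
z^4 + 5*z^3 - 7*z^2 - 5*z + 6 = (z - 1)^2*(z + 1)*(z + 6)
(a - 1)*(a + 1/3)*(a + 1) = a^3 + a^2/3 - a - 1/3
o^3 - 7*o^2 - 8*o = o*(o - 8)*(o + 1)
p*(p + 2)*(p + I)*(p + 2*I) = p^4 + 2*p^3 + 3*I*p^3 - 2*p^2 + 6*I*p^2 - 4*p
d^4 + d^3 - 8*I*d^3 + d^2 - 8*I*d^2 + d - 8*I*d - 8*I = (d + 1)*(d - 8*I)*(d - I)*(d + I)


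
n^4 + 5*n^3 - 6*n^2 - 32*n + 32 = (n - 2)*(n - 1)*(n + 4)^2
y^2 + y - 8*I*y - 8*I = (y + 1)*(y - 8*I)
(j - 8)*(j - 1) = j^2 - 9*j + 8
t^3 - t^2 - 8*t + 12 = (t - 2)^2*(t + 3)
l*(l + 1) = l^2 + l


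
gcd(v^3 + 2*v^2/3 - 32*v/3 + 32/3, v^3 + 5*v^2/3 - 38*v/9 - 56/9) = v - 2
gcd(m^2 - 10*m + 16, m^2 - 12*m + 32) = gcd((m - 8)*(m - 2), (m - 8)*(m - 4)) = m - 8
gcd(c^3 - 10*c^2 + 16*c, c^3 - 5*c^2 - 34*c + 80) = c^2 - 10*c + 16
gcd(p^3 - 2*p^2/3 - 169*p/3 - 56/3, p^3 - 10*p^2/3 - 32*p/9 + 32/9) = 1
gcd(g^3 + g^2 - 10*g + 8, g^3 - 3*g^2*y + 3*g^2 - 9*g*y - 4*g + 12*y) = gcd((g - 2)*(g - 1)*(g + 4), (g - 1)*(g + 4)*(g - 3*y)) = g^2 + 3*g - 4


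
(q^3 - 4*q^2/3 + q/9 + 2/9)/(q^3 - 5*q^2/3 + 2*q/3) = (q + 1/3)/q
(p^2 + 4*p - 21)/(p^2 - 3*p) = (p + 7)/p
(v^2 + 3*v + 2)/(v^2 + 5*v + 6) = (v + 1)/(v + 3)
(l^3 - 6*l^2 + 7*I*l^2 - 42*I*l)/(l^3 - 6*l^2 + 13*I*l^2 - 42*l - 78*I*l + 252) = l/(l + 6*I)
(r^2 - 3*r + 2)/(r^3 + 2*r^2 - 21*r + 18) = (r - 2)/(r^2 + 3*r - 18)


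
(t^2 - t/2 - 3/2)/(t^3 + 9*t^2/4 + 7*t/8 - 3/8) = 4*(2*t - 3)/(8*t^2 + 10*t - 3)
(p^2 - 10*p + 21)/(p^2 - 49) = (p - 3)/(p + 7)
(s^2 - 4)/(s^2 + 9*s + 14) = (s - 2)/(s + 7)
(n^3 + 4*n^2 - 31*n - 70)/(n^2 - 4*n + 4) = (n^3 + 4*n^2 - 31*n - 70)/(n^2 - 4*n + 4)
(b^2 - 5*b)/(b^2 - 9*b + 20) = b/(b - 4)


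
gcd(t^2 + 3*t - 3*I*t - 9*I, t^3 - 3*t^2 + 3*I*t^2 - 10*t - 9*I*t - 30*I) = 1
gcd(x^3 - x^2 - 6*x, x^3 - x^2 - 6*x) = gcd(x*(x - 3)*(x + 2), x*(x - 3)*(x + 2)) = x^3 - x^2 - 6*x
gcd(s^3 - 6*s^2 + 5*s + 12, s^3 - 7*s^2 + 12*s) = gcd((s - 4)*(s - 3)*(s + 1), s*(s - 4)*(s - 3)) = s^2 - 7*s + 12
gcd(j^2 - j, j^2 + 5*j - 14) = 1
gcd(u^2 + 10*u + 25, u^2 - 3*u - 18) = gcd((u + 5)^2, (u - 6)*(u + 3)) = 1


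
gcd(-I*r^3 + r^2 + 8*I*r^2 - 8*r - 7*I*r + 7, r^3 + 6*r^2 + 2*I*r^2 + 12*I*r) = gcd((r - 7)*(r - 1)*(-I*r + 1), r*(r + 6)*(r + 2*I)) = 1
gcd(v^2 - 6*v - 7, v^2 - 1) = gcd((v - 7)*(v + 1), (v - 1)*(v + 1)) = v + 1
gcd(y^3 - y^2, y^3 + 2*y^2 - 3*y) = y^2 - y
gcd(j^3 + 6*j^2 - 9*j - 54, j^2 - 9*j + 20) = 1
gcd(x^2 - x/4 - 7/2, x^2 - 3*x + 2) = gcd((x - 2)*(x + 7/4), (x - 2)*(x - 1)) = x - 2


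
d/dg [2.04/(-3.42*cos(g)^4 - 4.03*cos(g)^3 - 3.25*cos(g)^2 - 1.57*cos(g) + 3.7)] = -(27.9072*cos(g)^3 + 24.6636*cos(g)^2 + 13.26*cos(g) + 3.20280000000001)*sin(g)/(3.42*cos(g)^4 + 4.03*cos(g)^3 + 3.25*cos(g)^2 + 1.57*cos(g) - 3.7)^2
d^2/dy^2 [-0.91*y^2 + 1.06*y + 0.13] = -1.82000000000000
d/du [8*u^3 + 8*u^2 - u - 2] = 24*u^2 + 16*u - 1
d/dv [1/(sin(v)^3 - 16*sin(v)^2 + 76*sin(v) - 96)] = (-3*sin(v)^2 + 32*sin(v) - 76)*cos(v)/(sin(v)^3 - 16*sin(v)^2 + 76*sin(v) - 96)^2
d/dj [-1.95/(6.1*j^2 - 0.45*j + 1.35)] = (23.79*j - 0.8775)/(6.1*j^2 - 0.45*j + 1.35)^2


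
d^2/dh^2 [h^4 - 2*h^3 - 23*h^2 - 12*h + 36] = 12*h^2 - 12*h - 46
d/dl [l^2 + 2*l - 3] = 2*l + 2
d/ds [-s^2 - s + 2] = -2*s - 1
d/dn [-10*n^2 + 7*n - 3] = 7 - 20*n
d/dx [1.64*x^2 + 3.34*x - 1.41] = 3.28*x + 3.34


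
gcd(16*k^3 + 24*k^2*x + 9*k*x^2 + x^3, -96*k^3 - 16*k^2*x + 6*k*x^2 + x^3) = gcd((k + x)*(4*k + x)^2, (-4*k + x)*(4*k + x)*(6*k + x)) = 4*k + x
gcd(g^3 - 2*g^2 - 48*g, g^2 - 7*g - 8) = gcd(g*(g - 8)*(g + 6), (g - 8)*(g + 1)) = g - 8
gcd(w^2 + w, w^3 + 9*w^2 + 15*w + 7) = w + 1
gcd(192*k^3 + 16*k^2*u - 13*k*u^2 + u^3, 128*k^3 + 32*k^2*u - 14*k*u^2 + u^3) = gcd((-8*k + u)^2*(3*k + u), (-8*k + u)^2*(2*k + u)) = 64*k^2 - 16*k*u + u^2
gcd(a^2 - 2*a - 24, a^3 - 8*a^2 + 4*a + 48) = a - 6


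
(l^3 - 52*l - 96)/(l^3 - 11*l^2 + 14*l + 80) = (l + 6)/(l - 5)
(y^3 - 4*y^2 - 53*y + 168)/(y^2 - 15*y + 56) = (y^2 + 4*y - 21)/(y - 7)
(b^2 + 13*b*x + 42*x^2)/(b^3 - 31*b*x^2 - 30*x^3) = (-b^2 - 13*b*x - 42*x^2)/(-b^3 + 31*b*x^2 + 30*x^3)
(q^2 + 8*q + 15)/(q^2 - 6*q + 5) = (q^2 + 8*q + 15)/(q^2 - 6*q + 5)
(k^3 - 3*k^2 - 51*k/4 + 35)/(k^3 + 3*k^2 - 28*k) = (k^2 + k - 35/4)/(k*(k + 7))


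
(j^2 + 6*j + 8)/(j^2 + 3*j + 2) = (j + 4)/(j + 1)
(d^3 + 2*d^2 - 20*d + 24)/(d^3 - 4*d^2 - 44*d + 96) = (d - 2)/(d - 8)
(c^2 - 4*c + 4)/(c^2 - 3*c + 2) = (c - 2)/(c - 1)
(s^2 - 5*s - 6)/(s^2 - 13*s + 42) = (s + 1)/(s - 7)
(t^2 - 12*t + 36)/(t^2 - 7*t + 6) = (t - 6)/(t - 1)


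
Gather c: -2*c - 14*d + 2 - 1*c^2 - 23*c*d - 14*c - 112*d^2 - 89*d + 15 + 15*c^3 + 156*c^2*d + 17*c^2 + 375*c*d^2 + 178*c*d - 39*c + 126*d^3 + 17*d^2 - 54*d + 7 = 15*c^3 + c^2*(156*d + 16) + c*(375*d^2 + 155*d - 55) + 126*d^3 - 95*d^2 - 157*d + 24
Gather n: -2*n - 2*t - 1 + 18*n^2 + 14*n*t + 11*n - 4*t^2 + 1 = 18*n^2 + n*(14*t + 9) - 4*t^2 - 2*t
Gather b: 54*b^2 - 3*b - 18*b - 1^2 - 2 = 54*b^2 - 21*b - 3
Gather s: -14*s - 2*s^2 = -2*s^2 - 14*s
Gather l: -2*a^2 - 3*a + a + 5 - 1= -2*a^2 - 2*a + 4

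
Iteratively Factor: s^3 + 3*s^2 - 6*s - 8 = (s + 1)*(s^2 + 2*s - 8) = (s - 2)*(s + 1)*(s + 4)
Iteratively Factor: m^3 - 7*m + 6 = (m - 1)*(m^2 + m - 6) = (m - 2)*(m - 1)*(m + 3)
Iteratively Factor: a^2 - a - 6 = (a - 3)*(a + 2)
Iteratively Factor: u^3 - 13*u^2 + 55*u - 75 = (u - 5)*(u^2 - 8*u + 15) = (u - 5)*(u - 3)*(u - 5)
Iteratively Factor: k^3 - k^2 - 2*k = (k)*(k^2 - k - 2) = k*(k - 2)*(k + 1)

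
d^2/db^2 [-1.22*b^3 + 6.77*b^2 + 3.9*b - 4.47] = 13.54 - 7.32*b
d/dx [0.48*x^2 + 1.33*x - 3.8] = 0.96*x + 1.33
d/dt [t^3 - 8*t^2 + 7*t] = 3*t^2 - 16*t + 7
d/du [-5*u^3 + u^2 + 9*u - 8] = -15*u^2 + 2*u + 9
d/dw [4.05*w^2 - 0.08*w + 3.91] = 8.1*w - 0.08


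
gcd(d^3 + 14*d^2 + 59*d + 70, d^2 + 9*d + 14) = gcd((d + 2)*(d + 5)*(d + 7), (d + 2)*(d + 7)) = d^2 + 9*d + 14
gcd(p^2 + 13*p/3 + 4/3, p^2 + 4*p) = p + 4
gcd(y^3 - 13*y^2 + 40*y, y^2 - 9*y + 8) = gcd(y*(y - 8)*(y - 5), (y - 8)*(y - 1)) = y - 8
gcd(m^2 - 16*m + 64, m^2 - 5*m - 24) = m - 8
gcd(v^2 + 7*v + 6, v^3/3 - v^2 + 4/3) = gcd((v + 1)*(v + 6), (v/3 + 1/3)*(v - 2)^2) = v + 1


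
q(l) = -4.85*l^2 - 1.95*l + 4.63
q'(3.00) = -31.05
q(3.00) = -44.87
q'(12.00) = -118.35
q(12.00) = -717.17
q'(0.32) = -5.05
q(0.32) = 3.51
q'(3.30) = -33.96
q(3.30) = -54.62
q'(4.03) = -41.04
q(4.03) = -82.00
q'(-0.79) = 5.71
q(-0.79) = 3.14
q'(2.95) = -30.56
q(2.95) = -43.33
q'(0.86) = -10.29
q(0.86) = -0.63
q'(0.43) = -6.12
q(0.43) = 2.89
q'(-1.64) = 13.96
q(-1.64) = -5.22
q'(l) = -9.7*l - 1.95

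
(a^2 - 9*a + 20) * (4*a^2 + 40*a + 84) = 4*a^4 + 4*a^3 - 196*a^2 + 44*a + 1680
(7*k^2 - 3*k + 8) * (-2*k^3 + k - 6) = -14*k^5 + 6*k^4 - 9*k^3 - 45*k^2 + 26*k - 48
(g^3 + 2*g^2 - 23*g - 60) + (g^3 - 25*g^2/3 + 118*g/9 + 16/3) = 2*g^3 - 19*g^2/3 - 89*g/9 - 164/3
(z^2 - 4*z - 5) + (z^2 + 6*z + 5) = 2*z^2 + 2*z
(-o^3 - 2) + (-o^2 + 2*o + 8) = -o^3 - o^2 + 2*o + 6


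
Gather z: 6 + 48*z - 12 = 48*z - 6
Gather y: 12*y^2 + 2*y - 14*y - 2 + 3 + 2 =12*y^2 - 12*y + 3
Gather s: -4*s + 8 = 8 - 4*s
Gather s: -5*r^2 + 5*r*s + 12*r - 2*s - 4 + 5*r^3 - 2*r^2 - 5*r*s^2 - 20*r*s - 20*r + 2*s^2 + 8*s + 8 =5*r^3 - 7*r^2 - 8*r + s^2*(2 - 5*r) + s*(6 - 15*r) + 4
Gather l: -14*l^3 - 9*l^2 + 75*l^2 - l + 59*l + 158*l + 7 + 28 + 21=-14*l^3 + 66*l^2 + 216*l + 56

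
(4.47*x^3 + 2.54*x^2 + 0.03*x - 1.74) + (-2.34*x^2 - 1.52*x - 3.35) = 4.47*x^3 + 0.2*x^2 - 1.49*x - 5.09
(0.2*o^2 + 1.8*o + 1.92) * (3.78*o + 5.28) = 0.756*o^3 + 7.86*o^2 + 16.7616*o + 10.1376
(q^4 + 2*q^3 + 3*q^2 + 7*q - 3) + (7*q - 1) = q^4 + 2*q^3 + 3*q^2 + 14*q - 4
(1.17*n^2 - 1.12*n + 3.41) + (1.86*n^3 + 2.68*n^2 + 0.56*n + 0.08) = 1.86*n^3 + 3.85*n^2 - 0.56*n + 3.49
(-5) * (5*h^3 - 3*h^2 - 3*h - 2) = -25*h^3 + 15*h^2 + 15*h + 10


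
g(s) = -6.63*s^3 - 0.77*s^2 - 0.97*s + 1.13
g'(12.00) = -2883.61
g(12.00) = -11578.03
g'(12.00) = -2883.61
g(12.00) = -11578.03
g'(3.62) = -267.19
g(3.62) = -326.99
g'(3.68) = -276.00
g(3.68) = -343.28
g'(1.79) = -67.46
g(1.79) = -41.10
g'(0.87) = -17.36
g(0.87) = -4.66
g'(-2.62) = -133.47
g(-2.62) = 117.62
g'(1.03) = -23.66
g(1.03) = -7.93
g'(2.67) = -146.88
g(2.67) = -133.15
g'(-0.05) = -0.94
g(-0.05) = 1.18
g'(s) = -19.89*s^2 - 1.54*s - 0.97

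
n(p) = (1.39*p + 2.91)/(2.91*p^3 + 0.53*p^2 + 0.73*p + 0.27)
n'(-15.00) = 0.00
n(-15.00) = 0.00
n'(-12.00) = 0.00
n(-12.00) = 0.00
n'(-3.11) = -0.00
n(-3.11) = 0.02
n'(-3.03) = -0.00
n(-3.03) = 0.02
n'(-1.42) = -0.42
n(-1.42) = -0.12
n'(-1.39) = -0.46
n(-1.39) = -0.13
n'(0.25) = -15.18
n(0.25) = 6.13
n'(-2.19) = -0.04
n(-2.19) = 0.00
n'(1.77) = -0.36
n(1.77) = 0.28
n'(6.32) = -0.01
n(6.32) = 0.02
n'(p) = (1.39*p + 2.91)*(-8.73*p^2 - 1.06*p - 0.73)/(2.91*p^3 + 0.53*p^2 + 0.73*p + 0.27)^2 + 1.39/(2.91*p^3 + 0.53*p^2 + 0.73*p + 0.27)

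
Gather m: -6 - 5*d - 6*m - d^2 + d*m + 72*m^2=-d^2 - 5*d + 72*m^2 + m*(d - 6) - 6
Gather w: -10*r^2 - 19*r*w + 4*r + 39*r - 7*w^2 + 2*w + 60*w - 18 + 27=-10*r^2 + 43*r - 7*w^2 + w*(62 - 19*r) + 9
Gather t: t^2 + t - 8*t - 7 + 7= t^2 - 7*t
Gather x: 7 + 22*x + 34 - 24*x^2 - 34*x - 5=-24*x^2 - 12*x + 36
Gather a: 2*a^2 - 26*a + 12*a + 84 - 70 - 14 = 2*a^2 - 14*a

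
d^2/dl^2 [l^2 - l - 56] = 2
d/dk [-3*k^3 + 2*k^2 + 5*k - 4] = -9*k^2 + 4*k + 5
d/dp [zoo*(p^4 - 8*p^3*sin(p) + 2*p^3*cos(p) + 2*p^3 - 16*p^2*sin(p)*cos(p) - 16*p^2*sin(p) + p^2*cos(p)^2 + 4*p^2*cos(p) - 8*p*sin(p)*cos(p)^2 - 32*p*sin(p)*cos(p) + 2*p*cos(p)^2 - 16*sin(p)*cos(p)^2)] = zoo*p^3*sin(p + pi/4) + zoo*p^3 + zoo*p^2*sin(2*p) + zoo*p^2*sin(p + pi/4) + zoo*p^2 + zoo*p*sin(p) + zoo*p*sin(2*p) + zoo*p*cos(p) + zoo*p + zoo*sin(p) + zoo*sin(3*p) + zoo*sin(2*p + pi/4) + zoo*cos(p) + zoo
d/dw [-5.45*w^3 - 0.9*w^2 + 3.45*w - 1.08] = -16.35*w^2 - 1.8*w + 3.45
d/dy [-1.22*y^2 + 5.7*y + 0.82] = 5.7 - 2.44*y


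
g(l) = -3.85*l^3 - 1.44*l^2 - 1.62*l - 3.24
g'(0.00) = -1.62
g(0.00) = -3.24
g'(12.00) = -1699.38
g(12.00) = -6882.84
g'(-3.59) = -140.14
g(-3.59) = 162.15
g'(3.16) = -126.05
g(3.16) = -144.22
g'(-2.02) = -42.93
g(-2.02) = 25.89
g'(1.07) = -17.93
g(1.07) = -11.34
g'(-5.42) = -325.31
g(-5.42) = 576.24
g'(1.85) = -46.48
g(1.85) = -35.54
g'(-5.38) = -320.43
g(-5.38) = 563.32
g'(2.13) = -60.16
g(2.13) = -50.43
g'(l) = -11.55*l^2 - 2.88*l - 1.62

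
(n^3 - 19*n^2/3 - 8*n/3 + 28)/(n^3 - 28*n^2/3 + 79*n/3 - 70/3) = (n^2 - 4*n - 12)/(n^2 - 7*n + 10)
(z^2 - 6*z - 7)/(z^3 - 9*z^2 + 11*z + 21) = 1/(z - 3)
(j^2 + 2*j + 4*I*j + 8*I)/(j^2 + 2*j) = (j + 4*I)/j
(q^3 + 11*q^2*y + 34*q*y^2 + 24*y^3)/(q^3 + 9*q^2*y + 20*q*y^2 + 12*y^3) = (q + 4*y)/(q + 2*y)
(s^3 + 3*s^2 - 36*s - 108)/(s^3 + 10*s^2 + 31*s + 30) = (s^2 - 36)/(s^2 + 7*s + 10)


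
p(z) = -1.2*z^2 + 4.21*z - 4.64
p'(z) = 4.21 - 2.4*z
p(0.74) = -2.18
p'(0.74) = 2.43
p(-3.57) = -34.96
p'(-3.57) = 12.78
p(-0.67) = -8.00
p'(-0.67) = 5.82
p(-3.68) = -36.38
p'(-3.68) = 13.04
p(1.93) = -0.98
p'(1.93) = -0.42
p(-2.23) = -20.00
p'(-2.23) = 9.56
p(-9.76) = -160.04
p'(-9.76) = 27.63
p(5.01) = -13.67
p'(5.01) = -7.81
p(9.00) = -63.95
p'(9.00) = -17.39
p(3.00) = -2.81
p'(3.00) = -2.99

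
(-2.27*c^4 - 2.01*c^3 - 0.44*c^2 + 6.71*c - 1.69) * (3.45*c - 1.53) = -7.8315*c^5 - 3.4614*c^4 + 1.5573*c^3 + 23.8227*c^2 - 16.0968*c + 2.5857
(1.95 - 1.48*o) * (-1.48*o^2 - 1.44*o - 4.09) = 2.1904*o^3 - 0.7548*o^2 + 3.2452*o - 7.9755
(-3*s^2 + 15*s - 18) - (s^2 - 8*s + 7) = -4*s^2 + 23*s - 25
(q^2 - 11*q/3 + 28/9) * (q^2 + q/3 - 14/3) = q^4 - 10*q^3/3 - 25*q^2/9 + 490*q/27 - 392/27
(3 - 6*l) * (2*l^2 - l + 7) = -12*l^3 + 12*l^2 - 45*l + 21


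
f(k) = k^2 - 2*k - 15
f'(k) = 2*k - 2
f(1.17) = -15.97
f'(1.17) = 0.34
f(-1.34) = -10.52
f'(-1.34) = -4.68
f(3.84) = -7.93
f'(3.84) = 5.68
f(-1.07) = -11.72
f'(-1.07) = -4.14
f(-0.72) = -13.04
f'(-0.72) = -3.44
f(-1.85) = -7.88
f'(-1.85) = -5.70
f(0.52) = -15.77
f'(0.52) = -0.96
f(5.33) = 2.75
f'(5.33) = 8.66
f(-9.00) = 84.00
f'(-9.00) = -20.00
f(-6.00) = 33.00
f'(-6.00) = -14.00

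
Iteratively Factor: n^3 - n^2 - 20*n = (n)*(n^2 - n - 20) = n*(n - 5)*(n + 4)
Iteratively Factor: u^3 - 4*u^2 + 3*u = (u - 3)*(u^2 - u) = (u - 3)*(u - 1)*(u)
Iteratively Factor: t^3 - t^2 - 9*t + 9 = (t - 1)*(t^2 - 9) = (t - 1)*(t + 3)*(t - 3)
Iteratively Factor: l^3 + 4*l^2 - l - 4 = (l + 4)*(l^2 - 1) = (l - 1)*(l + 4)*(l + 1)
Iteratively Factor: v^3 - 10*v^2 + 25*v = (v - 5)*(v^2 - 5*v) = v*(v - 5)*(v - 5)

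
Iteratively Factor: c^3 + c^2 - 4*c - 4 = (c - 2)*(c^2 + 3*c + 2) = (c - 2)*(c + 1)*(c + 2)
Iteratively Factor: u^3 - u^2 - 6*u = (u)*(u^2 - u - 6) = u*(u + 2)*(u - 3)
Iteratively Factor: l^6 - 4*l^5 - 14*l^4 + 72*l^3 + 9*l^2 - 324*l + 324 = (l - 2)*(l^5 - 2*l^4 - 18*l^3 + 36*l^2 + 81*l - 162) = (l - 2)*(l + 3)*(l^4 - 5*l^3 - 3*l^2 + 45*l - 54) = (l - 2)^2*(l + 3)*(l^3 - 3*l^2 - 9*l + 27) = (l - 3)*(l - 2)^2*(l + 3)*(l^2 - 9) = (l - 3)*(l - 2)^2*(l + 3)^2*(l - 3)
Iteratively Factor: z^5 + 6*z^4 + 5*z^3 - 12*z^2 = (z + 3)*(z^4 + 3*z^3 - 4*z^2) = z*(z + 3)*(z^3 + 3*z^2 - 4*z) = z*(z + 3)*(z + 4)*(z^2 - z) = z^2*(z + 3)*(z + 4)*(z - 1)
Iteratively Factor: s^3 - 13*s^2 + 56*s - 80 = (s - 4)*(s^2 - 9*s + 20) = (s - 5)*(s - 4)*(s - 4)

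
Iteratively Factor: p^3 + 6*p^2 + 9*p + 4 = (p + 4)*(p^2 + 2*p + 1) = (p + 1)*(p + 4)*(p + 1)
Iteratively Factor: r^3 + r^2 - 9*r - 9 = (r - 3)*(r^2 + 4*r + 3) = (r - 3)*(r + 1)*(r + 3)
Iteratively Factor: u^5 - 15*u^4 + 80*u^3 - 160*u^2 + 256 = (u - 4)*(u^4 - 11*u^3 + 36*u^2 - 16*u - 64) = (u - 4)^2*(u^3 - 7*u^2 + 8*u + 16) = (u - 4)^3*(u^2 - 3*u - 4) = (u - 4)^4*(u + 1)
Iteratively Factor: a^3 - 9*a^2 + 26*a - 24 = (a - 3)*(a^2 - 6*a + 8) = (a - 3)*(a - 2)*(a - 4)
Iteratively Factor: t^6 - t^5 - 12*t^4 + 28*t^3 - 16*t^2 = (t + 4)*(t^5 - 5*t^4 + 8*t^3 - 4*t^2) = (t - 1)*(t + 4)*(t^4 - 4*t^3 + 4*t^2) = t*(t - 1)*(t + 4)*(t^3 - 4*t^2 + 4*t) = t*(t - 2)*(t - 1)*(t + 4)*(t^2 - 2*t) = t*(t - 2)^2*(t - 1)*(t + 4)*(t)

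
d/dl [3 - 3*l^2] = -6*l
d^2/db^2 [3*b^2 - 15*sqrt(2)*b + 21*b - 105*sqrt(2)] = 6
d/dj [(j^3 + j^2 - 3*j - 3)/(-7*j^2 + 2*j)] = (-7*j^4 + 4*j^3 - 19*j^2 - 42*j + 6)/(j^2*(49*j^2 - 28*j + 4))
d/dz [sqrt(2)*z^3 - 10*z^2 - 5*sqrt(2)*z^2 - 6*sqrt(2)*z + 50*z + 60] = 3*sqrt(2)*z^2 - 20*z - 10*sqrt(2)*z - 6*sqrt(2) + 50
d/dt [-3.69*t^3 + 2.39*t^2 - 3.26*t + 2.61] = -11.07*t^2 + 4.78*t - 3.26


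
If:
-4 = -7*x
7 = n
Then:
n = 7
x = 4/7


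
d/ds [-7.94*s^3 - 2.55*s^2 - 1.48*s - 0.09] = -23.82*s^2 - 5.1*s - 1.48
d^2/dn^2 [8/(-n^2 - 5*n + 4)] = 16*(n^2 + 5*n - (2*n + 5)^2 - 4)/(n^2 + 5*n - 4)^3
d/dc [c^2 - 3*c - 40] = 2*c - 3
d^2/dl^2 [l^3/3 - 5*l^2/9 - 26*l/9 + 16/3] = 2*l - 10/9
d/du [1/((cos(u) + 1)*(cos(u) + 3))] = 2*(cos(u) + 2)*sin(u)/((cos(u) + 1)^2*(cos(u) + 3)^2)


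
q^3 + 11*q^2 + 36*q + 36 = (q + 2)*(q + 3)*(q + 6)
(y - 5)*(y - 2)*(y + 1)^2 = y^4 - 5*y^3 - 3*y^2 + 13*y + 10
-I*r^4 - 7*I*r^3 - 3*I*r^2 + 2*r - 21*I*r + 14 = (r + 7)*(r - 2*I)*(r + I)*(-I*r + 1)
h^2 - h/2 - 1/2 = (h - 1)*(h + 1/2)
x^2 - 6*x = x*(x - 6)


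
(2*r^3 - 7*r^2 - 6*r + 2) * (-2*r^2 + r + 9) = -4*r^5 + 16*r^4 + 23*r^3 - 73*r^2 - 52*r + 18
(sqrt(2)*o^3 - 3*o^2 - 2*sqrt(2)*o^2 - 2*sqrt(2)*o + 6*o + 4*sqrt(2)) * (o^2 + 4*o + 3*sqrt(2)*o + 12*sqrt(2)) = sqrt(2)*o^5 + 2*sqrt(2)*o^4 + 3*o^4 - 19*sqrt(2)*o^3 + 6*o^3 - 36*o^2 - 22*sqrt(2)*o^2 - 24*o + 88*sqrt(2)*o + 96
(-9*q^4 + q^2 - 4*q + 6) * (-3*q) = 27*q^5 - 3*q^3 + 12*q^2 - 18*q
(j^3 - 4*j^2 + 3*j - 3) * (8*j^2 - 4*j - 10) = 8*j^5 - 36*j^4 + 30*j^3 + 4*j^2 - 18*j + 30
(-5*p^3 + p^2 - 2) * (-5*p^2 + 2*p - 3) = 25*p^5 - 15*p^4 + 17*p^3 + 7*p^2 - 4*p + 6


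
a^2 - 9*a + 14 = (a - 7)*(a - 2)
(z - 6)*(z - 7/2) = z^2 - 19*z/2 + 21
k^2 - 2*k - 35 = (k - 7)*(k + 5)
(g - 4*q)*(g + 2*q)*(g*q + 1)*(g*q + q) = g^4*q^2 - 2*g^3*q^3 + g^3*q^2 + g^3*q - 8*g^2*q^4 - 2*g^2*q^3 - 2*g^2*q^2 + g^2*q - 8*g*q^4 - 8*g*q^3 - 2*g*q^2 - 8*q^3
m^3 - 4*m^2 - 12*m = m*(m - 6)*(m + 2)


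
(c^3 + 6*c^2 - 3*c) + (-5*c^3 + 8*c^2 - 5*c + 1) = -4*c^3 + 14*c^2 - 8*c + 1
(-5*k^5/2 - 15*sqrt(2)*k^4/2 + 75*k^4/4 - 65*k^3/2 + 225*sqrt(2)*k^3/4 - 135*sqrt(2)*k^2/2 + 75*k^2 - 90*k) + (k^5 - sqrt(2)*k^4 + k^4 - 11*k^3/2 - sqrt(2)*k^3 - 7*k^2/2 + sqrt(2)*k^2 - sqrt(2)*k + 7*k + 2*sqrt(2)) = -3*k^5/2 - 17*sqrt(2)*k^4/2 + 79*k^4/4 - 38*k^3 + 221*sqrt(2)*k^3/4 - 133*sqrt(2)*k^2/2 + 143*k^2/2 - 83*k - sqrt(2)*k + 2*sqrt(2)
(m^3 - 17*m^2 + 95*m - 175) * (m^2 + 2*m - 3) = m^5 - 15*m^4 + 58*m^3 + 66*m^2 - 635*m + 525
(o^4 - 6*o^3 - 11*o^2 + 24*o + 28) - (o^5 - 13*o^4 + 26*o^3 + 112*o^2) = -o^5 + 14*o^4 - 32*o^3 - 123*o^2 + 24*o + 28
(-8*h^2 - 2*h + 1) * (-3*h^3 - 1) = 24*h^5 + 6*h^4 - 3*h^3 + 8*h^2 + 2*h - 1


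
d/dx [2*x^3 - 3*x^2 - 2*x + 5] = 6*x^2 - 6*x - 2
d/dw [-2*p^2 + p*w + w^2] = p + 2*w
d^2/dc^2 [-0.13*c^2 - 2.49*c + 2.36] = -0.260000000000000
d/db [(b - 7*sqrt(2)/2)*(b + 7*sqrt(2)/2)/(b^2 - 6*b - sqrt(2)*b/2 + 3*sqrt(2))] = (8*b*(2*b^2 - 12*b - sqrt(2)*b + 6*sqrt(2)) + (2*b - 7*sqrt(2))*(2*b + 7*sqrt(2))*(-4*b + sqrt(2) + 12))/(2*(2*b^2 - 12*b - sqrt(2)*b + 6*sqrt(2))^2)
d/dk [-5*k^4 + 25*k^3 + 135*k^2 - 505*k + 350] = -20*k^3 + 75*k^2 + 270*k - 505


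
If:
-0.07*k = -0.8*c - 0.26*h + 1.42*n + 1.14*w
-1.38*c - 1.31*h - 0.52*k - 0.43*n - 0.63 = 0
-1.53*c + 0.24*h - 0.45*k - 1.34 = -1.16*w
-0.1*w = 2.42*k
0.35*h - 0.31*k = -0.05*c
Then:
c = -0.18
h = -0.01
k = -0.04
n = -0.83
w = 0.91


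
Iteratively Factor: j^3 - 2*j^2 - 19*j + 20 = (j - 5)*(j^2 + 3*j - 4) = (j - 5)*(j + 4)*(j - 1)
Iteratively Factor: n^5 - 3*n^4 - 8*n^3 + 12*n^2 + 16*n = (n + 2)*(n^4 - 5*n^3 + 2*n^2 + 8*n) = (n - 4)*(n + 2)*(n^3 - n^2 - 2*n) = n*(n - 4)*(n + 2)*(n^2 - n - 2) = n*(n - 4)*(n + 1)*(n + 2)*(n - 2)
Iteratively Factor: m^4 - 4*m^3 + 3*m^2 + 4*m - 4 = (m - 2)*(m^3 - 2*m^2 - m + 2) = (m - 2)^2*(m^2 - 1) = (m - 2)^2*(m + 1)*(m - 1)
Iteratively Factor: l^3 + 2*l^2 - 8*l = (l - 2)*(l^2 + 4*l) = l*(l - 2)*(l + 4)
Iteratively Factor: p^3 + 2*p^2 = (p)*(p^2 + 2*p) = p*(p + 2)*(p)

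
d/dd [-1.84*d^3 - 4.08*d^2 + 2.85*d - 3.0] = -5.52*d^2 - 8.16*d + 2.85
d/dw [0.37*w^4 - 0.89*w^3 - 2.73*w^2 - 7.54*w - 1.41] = 1.48*w^3 - 2.67*w^2 - 5.46*w - 7.54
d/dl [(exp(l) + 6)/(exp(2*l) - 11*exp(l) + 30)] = (-(exp(l) + 6)*(2*exp(l) - 11) + exp(2*l) - 11*exp(l) + 30)*exp(l)/(exp(2*l) - 11*exp(l) + 30)^2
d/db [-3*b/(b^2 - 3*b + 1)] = 3*(b^2 - 1)/(b^4 - 6*b^3 + 11*b^2 - 6*b + 1)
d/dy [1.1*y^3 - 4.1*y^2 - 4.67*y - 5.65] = 3.3*y^2 - 8.2*y - 4.67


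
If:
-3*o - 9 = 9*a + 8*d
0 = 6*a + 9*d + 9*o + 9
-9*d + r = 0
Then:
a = -5*r/63 - 6/7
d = r/9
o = -11*r/189 - 3/7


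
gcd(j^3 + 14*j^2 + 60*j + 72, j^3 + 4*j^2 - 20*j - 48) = j^2 + 8*j + 12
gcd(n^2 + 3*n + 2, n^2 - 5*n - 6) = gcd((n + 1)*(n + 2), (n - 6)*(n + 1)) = n + 1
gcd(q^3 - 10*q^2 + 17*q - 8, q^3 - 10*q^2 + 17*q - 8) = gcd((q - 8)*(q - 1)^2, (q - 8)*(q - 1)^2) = q^3 - 10*q^2 + 17*q - 8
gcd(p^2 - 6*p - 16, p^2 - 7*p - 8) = p - 8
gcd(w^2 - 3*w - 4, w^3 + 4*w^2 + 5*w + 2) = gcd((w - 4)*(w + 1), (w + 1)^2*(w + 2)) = w + 1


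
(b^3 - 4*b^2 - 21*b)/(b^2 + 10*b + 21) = b*(b - 7)/(b + 7)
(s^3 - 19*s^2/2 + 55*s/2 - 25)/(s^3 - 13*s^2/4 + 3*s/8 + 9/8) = 4*(2*s^3 - 19*s^2 + 55*s - 50)/(8*s^3 - 26*s^2 + 3*s + 9)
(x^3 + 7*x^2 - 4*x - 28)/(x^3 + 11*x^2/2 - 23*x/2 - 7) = 2*(x + 2)/(2*x + 1)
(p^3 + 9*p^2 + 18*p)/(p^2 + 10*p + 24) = p*(p + 3)/(p + 4)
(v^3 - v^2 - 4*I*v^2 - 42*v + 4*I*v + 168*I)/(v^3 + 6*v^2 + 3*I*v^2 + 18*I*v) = (v^2 - v*(7 + 4*I) + 28*I)/(v*(v + 3*I))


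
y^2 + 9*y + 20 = (y + 4)*(y + 5)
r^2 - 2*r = r*(r - 2)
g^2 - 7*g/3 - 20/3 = (g - 4)*(g + 5/3)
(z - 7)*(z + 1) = z^2 - 6*z - 7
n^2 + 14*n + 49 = (n + 7)^2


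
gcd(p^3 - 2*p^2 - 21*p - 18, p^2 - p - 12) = p + 3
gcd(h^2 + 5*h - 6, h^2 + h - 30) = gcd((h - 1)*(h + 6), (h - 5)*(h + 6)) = h + 6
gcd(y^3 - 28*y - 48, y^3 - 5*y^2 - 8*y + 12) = y^2 - 4*y - 12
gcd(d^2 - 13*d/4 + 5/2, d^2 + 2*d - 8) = d - 2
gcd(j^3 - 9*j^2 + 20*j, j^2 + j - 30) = j - 5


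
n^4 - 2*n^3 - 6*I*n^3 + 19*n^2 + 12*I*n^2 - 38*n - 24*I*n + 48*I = (n - 2)*(n - 8*I)*(n - I)*(n + 3*I)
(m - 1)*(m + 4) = m^2 + 3*m - 4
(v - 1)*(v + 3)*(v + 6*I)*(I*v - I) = I*v^4 - 6*v^3 + I*v^3 - 6*v^2 - 5*I*v^2 + 30*v + 3*I*v - 18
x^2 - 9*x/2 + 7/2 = (x - 7/2)*(x - 1)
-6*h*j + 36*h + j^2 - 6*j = (-6*h + j)*(j - 6)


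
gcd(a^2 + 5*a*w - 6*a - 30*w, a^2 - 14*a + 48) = a - 6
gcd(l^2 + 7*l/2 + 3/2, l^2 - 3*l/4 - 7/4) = 1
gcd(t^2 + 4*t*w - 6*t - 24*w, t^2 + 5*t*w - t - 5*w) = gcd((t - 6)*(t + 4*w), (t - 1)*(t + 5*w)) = 1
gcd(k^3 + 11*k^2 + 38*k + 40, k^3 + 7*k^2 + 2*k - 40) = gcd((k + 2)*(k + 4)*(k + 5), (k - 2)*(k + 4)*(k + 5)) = k^2 + 9*k + 20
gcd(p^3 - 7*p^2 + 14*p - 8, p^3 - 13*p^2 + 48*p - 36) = p - 1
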